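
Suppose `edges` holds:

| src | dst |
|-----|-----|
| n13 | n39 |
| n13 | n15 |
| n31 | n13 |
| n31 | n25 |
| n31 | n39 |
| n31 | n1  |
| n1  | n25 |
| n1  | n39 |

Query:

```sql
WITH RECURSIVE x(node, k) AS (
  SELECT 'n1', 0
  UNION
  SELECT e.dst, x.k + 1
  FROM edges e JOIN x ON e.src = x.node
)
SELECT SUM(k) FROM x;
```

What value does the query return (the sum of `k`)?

Base: (n1, k=0).
Iteration 1: edges from {n1} -> (n25, k=1), (n39, k=1).
Iteration 2: no outgoing edges from {n25,n39}; recursion stops.
SUM(k) = 0 + 1 + 1 = 2.

2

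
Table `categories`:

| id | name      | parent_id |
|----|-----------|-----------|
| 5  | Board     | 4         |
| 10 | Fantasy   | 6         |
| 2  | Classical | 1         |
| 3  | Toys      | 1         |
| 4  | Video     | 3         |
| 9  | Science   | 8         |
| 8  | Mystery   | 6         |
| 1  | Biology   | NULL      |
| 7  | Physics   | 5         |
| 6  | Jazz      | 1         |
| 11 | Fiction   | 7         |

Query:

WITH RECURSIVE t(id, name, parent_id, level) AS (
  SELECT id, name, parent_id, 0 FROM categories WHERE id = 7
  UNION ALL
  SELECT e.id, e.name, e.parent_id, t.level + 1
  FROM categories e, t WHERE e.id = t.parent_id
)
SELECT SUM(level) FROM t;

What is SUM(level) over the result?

Base: id=7 (Physics), parent_id=5, level 0.
Iteration 1: join on id=5 -> Board (id 5, parent_id=4, level 1).
Iteration 2: join on id=4 -> Video (id 4, parent_id=3, level 2).
Iteration 3: join on id=3 -> Toys (id 3, parent_id=1, level 3).
Iteration 4: join on id=1 -> Biology (id 1, parent_id=NULL, level 4).
Iteration 5: parent_id is NULL; no match; recursion stops.
SUM(level) = 0 + 1 + 2 + 3 + 4 = 10.

10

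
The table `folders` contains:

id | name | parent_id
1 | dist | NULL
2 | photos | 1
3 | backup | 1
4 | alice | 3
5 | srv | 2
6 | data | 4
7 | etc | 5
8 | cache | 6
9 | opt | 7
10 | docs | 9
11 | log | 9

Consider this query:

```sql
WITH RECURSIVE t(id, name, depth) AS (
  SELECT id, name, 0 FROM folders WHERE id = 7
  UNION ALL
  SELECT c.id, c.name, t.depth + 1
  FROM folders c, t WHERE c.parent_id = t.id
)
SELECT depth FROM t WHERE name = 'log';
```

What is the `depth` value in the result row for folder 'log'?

2

Base: id=7 (etc) at depth 0.
Iteration 1: rows with parent_id in {7} -> opt (id 9, depth 1).
Iteration 2: rows with parent_id in {9} -> docs (id 10, depth 2), log (id 11, depth 2).
Iteration 3: no rows with parent_id in {10,11}; recursion stops.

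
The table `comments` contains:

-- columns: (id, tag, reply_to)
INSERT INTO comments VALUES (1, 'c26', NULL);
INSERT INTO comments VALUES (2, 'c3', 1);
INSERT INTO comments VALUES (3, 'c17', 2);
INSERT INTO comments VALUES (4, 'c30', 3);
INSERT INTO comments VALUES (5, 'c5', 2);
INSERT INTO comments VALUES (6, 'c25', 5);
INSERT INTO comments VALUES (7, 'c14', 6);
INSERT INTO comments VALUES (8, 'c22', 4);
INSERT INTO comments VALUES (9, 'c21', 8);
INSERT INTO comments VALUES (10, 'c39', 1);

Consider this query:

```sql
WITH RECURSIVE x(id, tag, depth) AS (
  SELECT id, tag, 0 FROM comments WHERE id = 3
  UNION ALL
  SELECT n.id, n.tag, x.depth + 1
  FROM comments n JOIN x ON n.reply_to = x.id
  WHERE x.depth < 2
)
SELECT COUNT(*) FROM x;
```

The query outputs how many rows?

3

Base: id=3 (c17) at depth 0.
Iteration 1: rows with reply_to in {3} -> c30 (id 4, depth 1).
Iteration 2: rows with reply_to in {4} -> c22 (id 8, depth 2).
Iteration 3: depth < 2 fails for all current rows; recursion stops.
Total rows emitted: 3.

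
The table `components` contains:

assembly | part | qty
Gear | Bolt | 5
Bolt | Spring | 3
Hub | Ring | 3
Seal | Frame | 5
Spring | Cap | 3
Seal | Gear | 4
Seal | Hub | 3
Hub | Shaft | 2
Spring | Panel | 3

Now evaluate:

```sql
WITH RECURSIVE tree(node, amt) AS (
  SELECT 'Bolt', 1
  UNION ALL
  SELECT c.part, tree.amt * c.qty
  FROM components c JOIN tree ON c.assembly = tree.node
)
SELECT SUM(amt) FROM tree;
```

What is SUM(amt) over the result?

Base: (Bolt, amt=1).
Iteration 1: components of {Bolt} -> Spring = 1*3 = 3.
Iteration 2: components of {Spring} -> Cap = 3*3 = 9, Panel = 3*3 = 9.
Iteration 3: no further components; recursion stops.
SUM(amt) = 1 + 3 + 9 + 9 = 22.

22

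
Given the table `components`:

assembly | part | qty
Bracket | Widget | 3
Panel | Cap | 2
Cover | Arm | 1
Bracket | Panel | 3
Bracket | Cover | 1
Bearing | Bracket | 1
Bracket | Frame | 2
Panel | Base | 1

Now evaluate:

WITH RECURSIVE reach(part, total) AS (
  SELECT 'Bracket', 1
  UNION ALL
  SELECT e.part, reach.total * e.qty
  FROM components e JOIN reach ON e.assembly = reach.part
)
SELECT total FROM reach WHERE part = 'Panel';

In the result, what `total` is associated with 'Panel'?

3

Base: (Bracket, total=1).
Iteration 1: components of {Bracket} -> Cover = 1*1 = 1, Frame = 1*2 = 2, Panel = 1*3 = 3, Widget = 1*3 = 3.
Iteration 2: components of {Cover,Frame,Panel,Widget} -> Arm = 1*1 = 1, Base = 3*1 = 3, Cap = 3*2 = 6.
Iteration 3: no further components; recursion stops.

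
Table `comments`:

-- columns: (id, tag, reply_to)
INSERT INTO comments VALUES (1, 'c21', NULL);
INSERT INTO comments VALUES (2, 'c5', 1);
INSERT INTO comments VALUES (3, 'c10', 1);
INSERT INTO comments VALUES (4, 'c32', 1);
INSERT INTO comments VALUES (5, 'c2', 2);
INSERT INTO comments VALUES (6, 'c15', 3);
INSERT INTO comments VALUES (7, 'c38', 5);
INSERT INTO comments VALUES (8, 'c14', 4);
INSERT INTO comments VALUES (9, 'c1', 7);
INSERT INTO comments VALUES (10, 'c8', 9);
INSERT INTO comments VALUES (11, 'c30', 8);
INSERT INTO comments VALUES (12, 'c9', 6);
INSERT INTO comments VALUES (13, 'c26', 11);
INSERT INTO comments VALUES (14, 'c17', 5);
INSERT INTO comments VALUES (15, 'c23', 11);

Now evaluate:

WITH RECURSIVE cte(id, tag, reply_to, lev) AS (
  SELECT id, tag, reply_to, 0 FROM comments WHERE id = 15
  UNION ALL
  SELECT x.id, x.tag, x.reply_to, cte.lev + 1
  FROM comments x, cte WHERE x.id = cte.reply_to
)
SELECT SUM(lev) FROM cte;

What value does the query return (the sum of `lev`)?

10

Base: id=15 (c23), reply_to=11, lev 0.
Iteration 1: join on id=11 -> c30 (id 11, reply_to=8, lev 1).
Iteration 2: join on id=8 -> c14 (id 8, reply_to=4, lev 2).
Iteration 3: join on id=4 -> c32 (id 4, reply_to=1, lev 3).
Iteration 4: join on id=1 -> c21 (id 1, reply_to=NULL, lev 4).
Iteration 5: reply_to is NULL; no match; recursion stops.
SUM(lev) = 0 + 1 + 2 + 3 + 4 = 10.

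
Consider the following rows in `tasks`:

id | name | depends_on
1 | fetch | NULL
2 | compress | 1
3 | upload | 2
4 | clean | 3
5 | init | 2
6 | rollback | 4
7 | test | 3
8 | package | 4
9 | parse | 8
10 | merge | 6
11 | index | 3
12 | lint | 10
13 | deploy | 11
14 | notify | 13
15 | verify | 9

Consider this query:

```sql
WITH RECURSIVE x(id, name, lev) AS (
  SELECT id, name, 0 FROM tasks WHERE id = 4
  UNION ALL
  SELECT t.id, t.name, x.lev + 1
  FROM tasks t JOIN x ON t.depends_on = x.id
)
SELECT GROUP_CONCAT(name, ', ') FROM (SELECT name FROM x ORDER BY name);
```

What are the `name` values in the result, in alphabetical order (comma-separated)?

Base: id=4 (clean) at lev 0.
Iteration 1: rows with depends_on in {4} -> rollback (id 6, lev 1), package (id 8, lev 1).
Iteration 2: rows with depends_on in {6,8} -> parse (id 9, lev 2), merge (id 10, lev 2).
Iteration 3: rows with depends_on in {9,10} -> lint (id 12, lev 3), verify (id 15, lev 3).
Iteration 4: no rows with depends_on in {12,15}; recursion stops.

clean, lint, merge, package, parse, rollback, verify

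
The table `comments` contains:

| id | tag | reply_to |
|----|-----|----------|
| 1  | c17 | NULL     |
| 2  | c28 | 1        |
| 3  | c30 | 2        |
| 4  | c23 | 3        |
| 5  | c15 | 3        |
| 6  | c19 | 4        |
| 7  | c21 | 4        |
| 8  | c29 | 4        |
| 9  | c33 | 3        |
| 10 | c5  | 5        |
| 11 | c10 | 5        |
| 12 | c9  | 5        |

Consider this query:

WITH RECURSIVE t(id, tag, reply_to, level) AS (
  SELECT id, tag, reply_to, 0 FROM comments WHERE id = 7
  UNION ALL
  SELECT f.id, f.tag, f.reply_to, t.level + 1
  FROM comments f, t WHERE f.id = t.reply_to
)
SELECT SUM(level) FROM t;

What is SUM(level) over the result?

10

Base: id=7 (c21), reply_to=4, level 0.
Iteration 1: join on id=4 -> c23 (id 4, reply_to=3, level 1).
Iteration 2: join on id=3 -> c30 (id 3, reply_to=2, level 2).
Iteration 3: join on id=2 -> c28 (id 2, reply_to=1, level 3).
Iteration 4: join on id=1 -> c17 (id 1, reply_to=NULL, level 4).
Iteration 5: reply_to is NULL; no match; recursion stops.
SUM(level) = 0 + 1 + 2 + 3 + 4 = 10.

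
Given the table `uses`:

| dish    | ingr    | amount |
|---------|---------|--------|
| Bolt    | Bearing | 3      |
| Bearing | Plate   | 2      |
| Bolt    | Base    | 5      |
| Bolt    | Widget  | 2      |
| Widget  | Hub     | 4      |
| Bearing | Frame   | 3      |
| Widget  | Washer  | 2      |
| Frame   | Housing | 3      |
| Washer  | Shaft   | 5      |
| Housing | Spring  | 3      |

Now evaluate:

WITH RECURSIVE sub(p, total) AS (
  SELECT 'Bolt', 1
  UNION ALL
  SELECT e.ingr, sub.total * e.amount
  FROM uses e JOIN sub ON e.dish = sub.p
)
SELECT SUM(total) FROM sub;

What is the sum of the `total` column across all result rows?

166

Base: (Bolt, total=1).
Iteration 1: components of {Bolt} -> Base = 1*5 = 5, Bearing = 1*3 = 3, Widget = 1*2 = 2.
Iteration 2: components of {Base,Bearing,Widget} -> Frame = 3*3 = 9, Hub = 2*4 = 8, Plate = 3*2 = 6, Washer = 2*2 = 4.
Iteration 3: components of {Frame,Hub,Plate,Washer} -> Housing = 9*3 = 27, Shaft = 4*5 = 20.
Iteration 4: components of {Housing,Shaft} -> Spring = 27*3 = 81.
Iteration 5: no further components; recursion stops.
SUM(total) = 1 + 3 + 5 + 2 + 6 + 9 + 8 + 4 + 27 + 20 + 81 = 166.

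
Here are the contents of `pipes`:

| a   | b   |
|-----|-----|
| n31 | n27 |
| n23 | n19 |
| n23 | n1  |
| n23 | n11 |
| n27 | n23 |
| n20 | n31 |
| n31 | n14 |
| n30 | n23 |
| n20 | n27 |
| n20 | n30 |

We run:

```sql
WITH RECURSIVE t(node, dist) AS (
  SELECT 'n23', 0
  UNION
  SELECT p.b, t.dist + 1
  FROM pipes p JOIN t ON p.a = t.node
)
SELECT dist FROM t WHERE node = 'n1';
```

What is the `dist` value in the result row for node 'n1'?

1

Base: (n23, dist=0).
Iteration 1: edges from {n23} -> (n1, dist=1), (n11, dist=1), (n19, dist=1).
Iteration 2: no outgoing edges from {n1,n11,n19}; recursion stops.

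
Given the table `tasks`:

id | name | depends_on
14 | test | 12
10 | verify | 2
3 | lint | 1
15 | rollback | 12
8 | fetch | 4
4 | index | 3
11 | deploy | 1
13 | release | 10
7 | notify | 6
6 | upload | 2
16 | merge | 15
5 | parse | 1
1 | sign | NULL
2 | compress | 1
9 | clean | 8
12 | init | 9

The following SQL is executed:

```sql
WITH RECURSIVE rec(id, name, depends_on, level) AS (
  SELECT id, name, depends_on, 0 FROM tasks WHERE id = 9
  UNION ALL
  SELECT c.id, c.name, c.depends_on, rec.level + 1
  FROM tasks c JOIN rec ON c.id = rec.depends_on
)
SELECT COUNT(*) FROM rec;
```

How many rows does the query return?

5

Base: id=9 (clean), depends_on=8, level 0.
Iteration 1: join on id=8 -> fetch (id 8, depends_on=4, level 1).
Iteration 2: join on id=4 -> index (id 4, depends_on=3, level 2).
Iteration 3: join on id=3 -> lint (id 3, depends_on=1, level 3).
Iteration 4: join on id=1 -> sign (id 1, depends_on=NULL, level 4).
Iteration 5: depends_on is NULL; no match; recursion stops.
Total rows emitted: 5.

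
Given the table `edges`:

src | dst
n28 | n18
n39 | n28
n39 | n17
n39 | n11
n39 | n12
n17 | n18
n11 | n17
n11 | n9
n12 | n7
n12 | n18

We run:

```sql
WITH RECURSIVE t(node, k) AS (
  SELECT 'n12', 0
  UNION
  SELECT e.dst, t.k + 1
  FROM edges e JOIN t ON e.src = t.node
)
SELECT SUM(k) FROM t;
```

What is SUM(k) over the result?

Base: (n12, k=0).
Iteration 1: edges from {n12} -> (n18, k=1), (n7, k=1).
Iteration 2: no outgoing edges from {n18,n7}; recursion stops.
SUM(k) = 0 + 1 + 1 = 2.

2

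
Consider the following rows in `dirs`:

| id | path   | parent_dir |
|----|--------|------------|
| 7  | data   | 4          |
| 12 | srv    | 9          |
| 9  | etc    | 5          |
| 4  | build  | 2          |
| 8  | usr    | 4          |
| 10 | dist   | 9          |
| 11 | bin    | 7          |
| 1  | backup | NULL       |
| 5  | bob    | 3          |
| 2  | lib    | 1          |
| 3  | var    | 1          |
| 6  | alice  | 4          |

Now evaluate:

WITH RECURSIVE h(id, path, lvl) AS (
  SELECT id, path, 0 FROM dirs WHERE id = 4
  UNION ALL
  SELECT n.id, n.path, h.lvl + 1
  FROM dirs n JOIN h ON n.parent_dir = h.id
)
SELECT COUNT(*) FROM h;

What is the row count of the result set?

Base: id=4 (build) at lvl 0.
Iteration 1: rows with parent_dir in {4} -> alice (id 6, lvl 1), data (id 7, lvl 1), usr (id 8, lvl 1).
Iteration 2: rows with parent_dir in {6,7,8} -> bin (id 11, lvl 2).
Iteration 3: no rows with parent_dir in {11}; recursion stops.
Total rows emitted: 5.

5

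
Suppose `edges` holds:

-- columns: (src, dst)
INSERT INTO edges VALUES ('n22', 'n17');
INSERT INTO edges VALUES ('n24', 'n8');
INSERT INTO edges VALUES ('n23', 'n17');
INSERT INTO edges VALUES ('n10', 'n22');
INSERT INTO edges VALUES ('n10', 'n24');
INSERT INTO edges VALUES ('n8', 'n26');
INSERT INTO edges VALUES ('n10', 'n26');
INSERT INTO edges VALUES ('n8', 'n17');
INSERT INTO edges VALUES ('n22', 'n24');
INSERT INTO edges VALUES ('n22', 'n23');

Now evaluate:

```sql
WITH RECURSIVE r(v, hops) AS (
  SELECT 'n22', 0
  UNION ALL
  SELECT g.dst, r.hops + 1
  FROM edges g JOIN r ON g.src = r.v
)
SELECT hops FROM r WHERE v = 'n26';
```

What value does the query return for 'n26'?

Base: (n22, hops=0).
Iteration 1: edges from {n22} -> (n17, hops=1), (n23, hops=1), (n24, hops=1).
Iteration 2: edges from {n17,n23,n24} -> (n17, hops=2), (n8, hops=2).
Iteration 3: edges from {n17,n8} -> (n17, hops=3), (n26, hops=3).
Iteration 4: no outgoing edges from {n17,n26}; recursion stops.

3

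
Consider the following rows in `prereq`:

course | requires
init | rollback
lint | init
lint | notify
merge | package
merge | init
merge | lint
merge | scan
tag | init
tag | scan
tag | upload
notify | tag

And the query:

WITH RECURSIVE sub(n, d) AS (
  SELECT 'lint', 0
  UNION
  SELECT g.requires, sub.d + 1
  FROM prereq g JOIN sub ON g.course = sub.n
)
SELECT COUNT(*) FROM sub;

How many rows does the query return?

Base: (lint, d=0).
Iteration 1: edges from {lint} -> (init, d=1), (notify, d=1).
Iteration 2: edges from {init,notify} -> (rollback, d=2), (tag, d=2).
Iteration 3: edges from {rollback,tag} -> (init, d=3), (scan, d=3), (upload, d=3).
Iteration 4: edges from {init,scan,upload} -> (rollback, d=4).
Iteration 5: no outgoing edges from {rollback}; recursion stops.
Total rows emitted: 9.

9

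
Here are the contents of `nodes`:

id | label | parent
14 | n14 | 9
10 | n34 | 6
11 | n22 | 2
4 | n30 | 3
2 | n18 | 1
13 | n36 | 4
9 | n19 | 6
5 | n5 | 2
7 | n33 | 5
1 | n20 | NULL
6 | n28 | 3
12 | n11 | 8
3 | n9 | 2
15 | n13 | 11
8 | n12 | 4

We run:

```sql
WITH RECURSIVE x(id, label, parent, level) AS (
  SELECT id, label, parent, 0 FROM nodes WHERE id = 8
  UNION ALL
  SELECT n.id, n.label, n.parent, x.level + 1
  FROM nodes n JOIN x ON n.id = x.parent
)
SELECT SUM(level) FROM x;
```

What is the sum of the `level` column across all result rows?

10

Base: id=8 (n12), parent=4, level 0.
Iteration 1: join on id=4 -> n30 (id 4, parent=3, level 1).
Iteration 2: join on id=3 -> n9 (id 3, parent=2, level 2).
Iteration 3: join on id=2 -> n18 (id 2, parent=1, level 3).
Iteration 4: join on id=1 -> n20 (id 1, parent=NULL, level 4).
Iteration 5: parent is NULL; no match; recursion stops.
SUM(level) = 0 + 1 + 2 + 3 + 4 = 10.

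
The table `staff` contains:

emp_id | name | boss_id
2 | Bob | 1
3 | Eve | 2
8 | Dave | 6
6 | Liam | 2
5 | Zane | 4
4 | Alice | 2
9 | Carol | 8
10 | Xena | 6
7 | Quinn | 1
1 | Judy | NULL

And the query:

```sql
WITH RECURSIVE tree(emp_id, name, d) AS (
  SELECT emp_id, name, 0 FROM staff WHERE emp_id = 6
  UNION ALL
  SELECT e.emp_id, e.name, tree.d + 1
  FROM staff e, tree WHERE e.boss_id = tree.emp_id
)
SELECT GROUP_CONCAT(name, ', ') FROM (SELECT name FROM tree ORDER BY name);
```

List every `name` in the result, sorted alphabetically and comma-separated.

Carol, Dave, Liam, Xena

Base: emp_id=6 (Liam) at d 0.
Iteration 1: rows with boss_id in {6} -> Dave (id 8, d 1), Xena (id 10, d 1).
Iteration 2: rows with boss_id in {8,10} -> Carol (id 9, d 2).
Iteration 3: no rows with boss_id in {9}; recursion stops.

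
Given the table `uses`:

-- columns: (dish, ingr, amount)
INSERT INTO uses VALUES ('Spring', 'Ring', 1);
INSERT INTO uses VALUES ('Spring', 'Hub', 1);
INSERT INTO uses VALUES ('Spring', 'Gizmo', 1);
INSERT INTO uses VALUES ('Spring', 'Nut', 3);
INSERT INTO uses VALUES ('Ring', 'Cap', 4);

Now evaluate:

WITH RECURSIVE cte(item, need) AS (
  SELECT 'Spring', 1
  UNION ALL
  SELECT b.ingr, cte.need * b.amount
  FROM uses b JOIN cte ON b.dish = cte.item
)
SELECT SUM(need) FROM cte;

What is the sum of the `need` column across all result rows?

11

Base: (Spring, need=1).
Iteration 1: components of {Spring} -> Gizmo = 1*1 = 1, Hub = 1*1 = 1, Nut = 1*3 = 3, Ring = 1*1 = 1.
Iteration 2: components of {Gizmo,Hub,Nut,Ring} -> Cap = 1*4 = 4.
Iteration 3: no further components; recursion stops.
SUM(need) = 1 + 1 + 1 + 1 + 3 + 4 = 11.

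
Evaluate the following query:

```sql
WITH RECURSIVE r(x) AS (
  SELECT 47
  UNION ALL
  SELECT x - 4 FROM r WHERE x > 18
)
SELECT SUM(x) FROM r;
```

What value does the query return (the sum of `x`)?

279

Base: x=47.
Iteration 1: 47 > 18 holds -> x = 47 - 4 = 43.
Iteration 2: 43 > 18 holds -> x = 43 - 4 = 39.
Iteration 3: 39 > 18 holds -> x = 39 - 4 = 35.
Iteration 4: 35 > 18 holds -> x = 35 - 4 = 31.
Iteration 5: 31 > 18 holds -> x = 31 - 4 = 27.
Iteration 6: 27 > 18 holds -> x = 27 - 4 = 23.
Iteration 7: 23 > 18 holds -> x = 23 - 4 = 19.
Iteration 8: 19 > 18 holds -> x = 19 - 4 = 15.
Iteration 9: 15 > 18 fails; recursion stops.
SUM(x) = 47 + 43 + 39 + 35 + 31 + 27 + 23 + 19 + 15 = 279.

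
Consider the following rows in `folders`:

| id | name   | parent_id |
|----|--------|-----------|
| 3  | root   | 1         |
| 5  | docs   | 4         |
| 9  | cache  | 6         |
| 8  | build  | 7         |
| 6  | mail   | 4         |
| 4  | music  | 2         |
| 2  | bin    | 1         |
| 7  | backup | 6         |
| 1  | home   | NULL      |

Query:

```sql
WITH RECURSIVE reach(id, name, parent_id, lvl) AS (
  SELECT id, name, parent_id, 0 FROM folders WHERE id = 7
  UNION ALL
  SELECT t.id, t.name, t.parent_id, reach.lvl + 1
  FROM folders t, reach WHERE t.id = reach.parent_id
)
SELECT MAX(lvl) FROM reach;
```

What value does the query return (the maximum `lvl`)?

Base: id=7 (backup), parent_id=6, lvl 0.
Iteration 1: join on id=6 -> mail (id 6, parent_id=4, lvl 1).
Iteration 2: join on id=4 -> music (id 4, parent_id=2, lvl 2).
Iteration 3: join on id=2 -> bin (id 2, parent_id=1, lvl 3).
Iteration 4: join on id=1 -> home (id 1, parent_id=NULL, lvl 4).
Iteration 5: parent_id is NULL; no match; recursion stops.
lvl values: 0, 1, 2, 3, 4; the maximum is 4.

4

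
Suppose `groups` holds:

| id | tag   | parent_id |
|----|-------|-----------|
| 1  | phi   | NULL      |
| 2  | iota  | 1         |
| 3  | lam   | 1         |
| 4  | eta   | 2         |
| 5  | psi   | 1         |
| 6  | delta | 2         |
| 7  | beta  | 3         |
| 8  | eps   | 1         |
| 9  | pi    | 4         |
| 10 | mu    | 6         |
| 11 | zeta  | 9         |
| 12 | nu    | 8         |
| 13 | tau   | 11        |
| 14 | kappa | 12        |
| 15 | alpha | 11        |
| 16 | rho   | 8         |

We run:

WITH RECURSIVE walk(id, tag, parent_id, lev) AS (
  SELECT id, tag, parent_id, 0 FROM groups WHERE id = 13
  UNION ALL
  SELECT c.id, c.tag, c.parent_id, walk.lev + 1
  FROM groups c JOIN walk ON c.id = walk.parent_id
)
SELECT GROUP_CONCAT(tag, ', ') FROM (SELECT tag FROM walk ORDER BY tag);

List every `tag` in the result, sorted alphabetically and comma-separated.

eta, iota, phi, pi, tau, zeta

Base: id=13 (tau), parent_id=11, lev 0.
Iteration 1: join on id=11 -> zeta (id 11, parent_id=9, lev 1).
Iteration 2: join on id=9 -> pi (id 9, parent_id=4, lev 2).
Iteration 3: join on id=4 -> eta (id 4, parent_id=2, lev 3).
Iteration 4: join on id=2 -> iota (id 2, parent_id=1, lev 4).
Iteration 5: join on id=1 -> phi (id 1, parent_id=NULL, lev 5).
Iteration 6: parent_id is NULL; no match; recursion stops.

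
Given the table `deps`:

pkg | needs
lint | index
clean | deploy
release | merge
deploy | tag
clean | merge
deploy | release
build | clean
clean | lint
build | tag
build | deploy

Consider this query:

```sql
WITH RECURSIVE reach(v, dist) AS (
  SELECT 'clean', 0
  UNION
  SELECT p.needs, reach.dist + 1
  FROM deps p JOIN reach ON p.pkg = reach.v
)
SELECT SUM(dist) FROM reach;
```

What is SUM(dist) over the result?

Base: (clean, dist=0).
Iteration 1: edges from {clean} -> (deploy, dist=1), (lint, dist=1), (merge, dist=1).
Iteration 2: edges from {deploy,lint,merge} -> (index, dist=2), (release, dist=2), (tag, dist=2).
Iteration 3: edges from {index,release,tag} -> (merge, dist=3).
Iteration 4: no outgoing edges from {merge}; recursion stops.
SUM(dist) = 0 + 1 + 1 + 1 + 2 + 2 + 2 + 3 = 12.

12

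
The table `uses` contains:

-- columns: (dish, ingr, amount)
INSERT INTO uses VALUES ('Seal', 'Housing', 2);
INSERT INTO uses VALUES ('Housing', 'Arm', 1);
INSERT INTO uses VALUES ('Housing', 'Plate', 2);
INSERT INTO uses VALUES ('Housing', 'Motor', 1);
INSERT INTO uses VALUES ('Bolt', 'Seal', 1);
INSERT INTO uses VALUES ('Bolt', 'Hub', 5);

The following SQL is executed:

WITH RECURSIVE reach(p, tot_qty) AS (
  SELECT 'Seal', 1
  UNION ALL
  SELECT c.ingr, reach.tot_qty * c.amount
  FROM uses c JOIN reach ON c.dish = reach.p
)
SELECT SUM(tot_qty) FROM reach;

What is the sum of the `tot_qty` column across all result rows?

11

Base: (Seal, tot_qty=1).
Iteration 1: components of {Seal} -> Housing = 1*2 = 2.
Iteration 2: components of {Housing} -> Arm = 2*1 = 2, Motor = 2*1 = 2, Plate = 2*2 = 4.
Iteration 3: no further components; recursion stops.
SUM(tot_qty) = 1 + 2 + 2 + 2 + 4 = 11.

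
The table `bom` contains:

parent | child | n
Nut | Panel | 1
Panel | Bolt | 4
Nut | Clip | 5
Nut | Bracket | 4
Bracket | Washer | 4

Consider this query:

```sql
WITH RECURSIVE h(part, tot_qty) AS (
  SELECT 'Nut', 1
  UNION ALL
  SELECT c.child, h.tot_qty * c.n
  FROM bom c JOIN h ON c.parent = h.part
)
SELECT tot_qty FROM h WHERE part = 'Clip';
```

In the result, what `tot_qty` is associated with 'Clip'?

Base: (Nut, tot_qty=1).
Iteration 1: components of {Nut} -> Bracket = 1*4 = 4, Clip = 1*5 = 5, Panel = 1*1 = 1.
Iteration 2: components of {Bracket,Clip,Panel} -> Bolt = 1*4 = 4, Washer = 4*4 = 16.
Iteration 3: no further components; recursion stops.

5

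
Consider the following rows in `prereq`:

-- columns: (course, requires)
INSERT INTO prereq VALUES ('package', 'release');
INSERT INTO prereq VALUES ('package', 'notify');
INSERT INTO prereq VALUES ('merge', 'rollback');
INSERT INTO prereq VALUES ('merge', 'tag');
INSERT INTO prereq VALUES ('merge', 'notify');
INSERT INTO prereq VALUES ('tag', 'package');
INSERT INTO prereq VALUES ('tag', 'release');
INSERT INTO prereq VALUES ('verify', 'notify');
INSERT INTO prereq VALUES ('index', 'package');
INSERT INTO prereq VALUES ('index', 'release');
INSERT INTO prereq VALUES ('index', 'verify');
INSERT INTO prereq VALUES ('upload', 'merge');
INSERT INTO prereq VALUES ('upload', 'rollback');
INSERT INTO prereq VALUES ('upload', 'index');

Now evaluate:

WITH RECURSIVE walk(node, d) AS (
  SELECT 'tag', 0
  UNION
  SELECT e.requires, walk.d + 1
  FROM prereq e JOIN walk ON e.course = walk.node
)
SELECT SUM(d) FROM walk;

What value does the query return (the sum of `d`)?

6

Base: (tag, d=0).
Iteration 1: edges from {tag} -> (package, d=1), (release, d=1).
Iteration 2: edges from {package,release} -> (notify, d=2), (release, d=2).
Iteration 3: no outgoing edges from {notify,release}; recursion stops.
SUM(d) = 0 + 1 + 1 + 2 + 2 = 6.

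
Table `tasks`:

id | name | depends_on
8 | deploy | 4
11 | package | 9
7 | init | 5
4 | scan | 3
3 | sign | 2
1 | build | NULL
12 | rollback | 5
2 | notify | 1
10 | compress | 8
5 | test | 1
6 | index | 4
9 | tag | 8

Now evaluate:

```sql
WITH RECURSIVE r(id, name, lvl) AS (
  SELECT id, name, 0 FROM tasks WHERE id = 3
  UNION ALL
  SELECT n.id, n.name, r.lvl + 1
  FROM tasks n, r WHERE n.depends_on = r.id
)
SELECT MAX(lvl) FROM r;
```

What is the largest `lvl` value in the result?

Base: id=3 (sign) at lvl 0.
Iteration 1: rows with depends_on in {3} -> scan (id 4, lvl 1).
Iteration 2: rows with depends_on in {4} -> index (id 6, lvl 2), deploy (id 8, lvl 2).
Iteration 3: rows with depends_on in {6,8} -> tag (id 9, lvl 3), compress (id 10, lvl 3).
Iteration 4: rows with depends_on in {9,10} -> package (id 11, lvl 4).
Iteration 5: no rows with depends_on in {11}; recursion stops.
lvl values: 0, 1, 2, 2, 3, 3, 4; the maximum is 4.

4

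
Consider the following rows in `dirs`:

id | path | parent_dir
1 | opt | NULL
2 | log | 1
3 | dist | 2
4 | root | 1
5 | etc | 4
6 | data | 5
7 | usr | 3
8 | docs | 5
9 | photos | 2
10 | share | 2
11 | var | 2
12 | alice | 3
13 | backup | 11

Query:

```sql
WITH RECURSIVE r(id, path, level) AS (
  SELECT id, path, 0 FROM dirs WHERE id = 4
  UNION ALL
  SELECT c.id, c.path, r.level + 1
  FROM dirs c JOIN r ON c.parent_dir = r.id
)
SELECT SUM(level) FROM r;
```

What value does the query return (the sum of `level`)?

5

Base: id=4 (root) at level 0.
Iteration 1: rows with parent_dir in {4} -> etc (id 5, level 1).
Iteration 2: rows with parent_dir in {5} -> data (id 6, level 2), docs (id 8, level 2).
Iteration 3: no rows with parent_dir in {6,8}; recursion stops.
SUM(level) = 0 + 1 + 2 + 2 = 5.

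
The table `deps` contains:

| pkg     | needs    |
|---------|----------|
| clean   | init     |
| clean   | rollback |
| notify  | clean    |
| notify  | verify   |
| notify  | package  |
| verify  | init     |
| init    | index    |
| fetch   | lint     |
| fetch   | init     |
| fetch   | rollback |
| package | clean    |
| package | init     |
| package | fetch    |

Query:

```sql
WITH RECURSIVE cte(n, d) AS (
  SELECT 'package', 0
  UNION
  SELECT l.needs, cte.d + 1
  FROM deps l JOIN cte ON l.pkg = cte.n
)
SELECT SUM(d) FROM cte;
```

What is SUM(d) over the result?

14

Base: (package, d=0).
Iteration 1: edges from {package} -> (clean, d=1), (fetch, d=1), (init, d=1).
Iteration 2: edges from {clean,fetch,init} -> (index, d=2), (init, d=2), (lint, d=2), (rollback, d=2). [UNION drops 2 duplicate row(s)]
Iteration 3: edges from {index,init,lint,rollback} -> (index, d=3).
Iteration 4: no outgoing edges from {index}; recursion stops.
SUM(d) = 0 + 1 + 1 + 1 + 2 + 2 + 2 + 2 + 3 = 14.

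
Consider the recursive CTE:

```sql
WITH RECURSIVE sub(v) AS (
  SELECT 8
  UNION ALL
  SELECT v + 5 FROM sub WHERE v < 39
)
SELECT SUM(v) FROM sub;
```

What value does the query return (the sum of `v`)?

Base: v=8.
Iteration 1: 8 < 39 holds -> v = 8 + 5 = 13.
Iteration 2: 13 < 39 holds -> v = 13 + 5 = 18.
Iteration 3: 18 < 39 holds -> v = 18 + 5 = 23.
Iteration 4: 23 < 39 holds -> v = 23 + 5 = 28.
Iteration 5: 28 < 39 holds -> v = 28 + 5 = 33.
Iteration 6: 33 < 39 holds -> v = 33 + 5 = 38.
Iteration 7: 38 < 39 holds -> v = 38 + 5 = 43.
Iteration 8: 43 < 39 fails; recursion stops.
SUM(v) = 8 + 13 + 18 + 23 + 28 + 33 + 38 + 43 = 204.

204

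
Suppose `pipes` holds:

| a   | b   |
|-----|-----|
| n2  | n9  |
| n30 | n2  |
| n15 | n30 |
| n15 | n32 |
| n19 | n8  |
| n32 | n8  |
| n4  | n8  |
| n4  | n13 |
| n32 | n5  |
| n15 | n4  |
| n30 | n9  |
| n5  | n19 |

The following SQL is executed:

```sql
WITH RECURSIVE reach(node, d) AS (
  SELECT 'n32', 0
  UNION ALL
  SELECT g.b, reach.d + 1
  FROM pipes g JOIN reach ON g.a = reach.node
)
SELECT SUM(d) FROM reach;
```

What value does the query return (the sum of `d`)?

Base: (n32, d=0).
Iteration 1: edges from {n32} -> (n5, d=1), (n8, d=1).
Iteration 2: edges from {n5,n8} -> (n19, d=2).
Iteration 3: edges from {n19} -> (n8, d=3).
Iteration 4: no outgoing edges from {n8}; recursion stops.
SUM(d) = 0 + 1 + 1 + 2 + 3 = 7.

7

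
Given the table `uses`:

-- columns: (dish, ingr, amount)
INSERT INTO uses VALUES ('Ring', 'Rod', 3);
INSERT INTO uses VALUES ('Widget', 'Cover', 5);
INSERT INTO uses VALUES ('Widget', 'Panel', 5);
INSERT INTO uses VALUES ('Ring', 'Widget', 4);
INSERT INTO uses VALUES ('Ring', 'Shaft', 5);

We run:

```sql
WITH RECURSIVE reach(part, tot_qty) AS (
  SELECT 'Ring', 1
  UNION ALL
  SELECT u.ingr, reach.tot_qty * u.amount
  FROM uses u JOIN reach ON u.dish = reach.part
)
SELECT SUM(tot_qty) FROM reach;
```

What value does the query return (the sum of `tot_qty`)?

53

Base: (Ring, tot_qty=1).
Iteration 1: components of {Ring} -> Rod = 1*3 = 3, Shaft = 1*5 = 5, Widget = 1*4 = 4.
Iteration 2: components of {Rod,Shaft,Widget} -> Cover = 4*5 = 20, Panel = 4*5 = 20.
Iteration 3: no further components; recursion stops.
SUM(tot_qty) = 1 + 5 + 4 + 3 + 20 + 20 = 53.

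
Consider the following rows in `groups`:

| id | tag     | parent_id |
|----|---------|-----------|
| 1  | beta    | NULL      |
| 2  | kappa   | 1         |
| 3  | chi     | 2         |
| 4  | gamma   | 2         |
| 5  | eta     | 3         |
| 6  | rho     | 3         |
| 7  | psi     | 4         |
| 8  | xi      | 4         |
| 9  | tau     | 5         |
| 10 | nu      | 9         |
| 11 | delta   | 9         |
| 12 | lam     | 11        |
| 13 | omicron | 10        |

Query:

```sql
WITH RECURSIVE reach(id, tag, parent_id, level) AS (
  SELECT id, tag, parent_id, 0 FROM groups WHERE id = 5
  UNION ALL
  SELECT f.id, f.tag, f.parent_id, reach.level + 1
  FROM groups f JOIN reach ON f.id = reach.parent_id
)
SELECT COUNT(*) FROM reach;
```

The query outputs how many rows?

4

Base: id=5 (eta), parent_id=3, level 0.
Iteration 1: join on id=3 -> chi (id 3, parent_id=2, level 1).
Iteration 2: join on id=2 -> kappa (id 2, parent_id=1, level 2).
Iteration 3: join on id=1 -> beta (id 1, parent_id=NULL, level 3).
Iteration 4: parent_id is NULL; no match; recursion stops.
Total rows emitted: 4.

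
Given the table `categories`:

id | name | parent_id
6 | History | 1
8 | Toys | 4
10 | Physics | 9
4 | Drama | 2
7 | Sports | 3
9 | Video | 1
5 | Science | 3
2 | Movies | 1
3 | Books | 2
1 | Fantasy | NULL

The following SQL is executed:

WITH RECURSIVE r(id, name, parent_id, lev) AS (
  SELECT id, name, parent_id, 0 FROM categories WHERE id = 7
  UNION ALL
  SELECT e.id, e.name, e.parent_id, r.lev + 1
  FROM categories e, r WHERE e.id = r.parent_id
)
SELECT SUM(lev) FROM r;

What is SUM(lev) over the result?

Base: id=7 (Sports), parent_id=3, lev 0.
Iteration 1: join on id=3 -> Books (id 3, parent_id=2, lev 1).
Iteration 2: join on id=2 -> Movies (id 2, parent_id=1, lev 2).
Iteration 3: join on id=1 -> Fantasy (id 1, parent_id=NULL, lev 3).
Iteration 4: parent_id is NULL; no match; recursion stops.
SUM(lev) = 0 + 1 + 2 + 3 = 6.

6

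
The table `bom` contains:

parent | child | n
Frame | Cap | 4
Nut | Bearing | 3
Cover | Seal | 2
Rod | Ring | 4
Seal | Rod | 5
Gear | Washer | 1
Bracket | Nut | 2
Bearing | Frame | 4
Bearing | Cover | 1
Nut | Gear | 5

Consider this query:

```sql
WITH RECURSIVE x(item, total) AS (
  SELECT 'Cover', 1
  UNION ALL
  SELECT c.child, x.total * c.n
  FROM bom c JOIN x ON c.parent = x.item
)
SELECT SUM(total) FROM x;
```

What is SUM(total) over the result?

53

Base: (Cover, total=1).
Iteration 1: components of {Cover} -> Seal = 1*2 = 2.
Iteration 2: components of {Seal} -> Rod = 2*5 = 10.
Iteration 3: components of {Rod} -> Ring = 10*4 = 40.
Iteration 4: no further components; recursion stops.
SUM(total) = 1 + 2 + 10 + 40 = 53.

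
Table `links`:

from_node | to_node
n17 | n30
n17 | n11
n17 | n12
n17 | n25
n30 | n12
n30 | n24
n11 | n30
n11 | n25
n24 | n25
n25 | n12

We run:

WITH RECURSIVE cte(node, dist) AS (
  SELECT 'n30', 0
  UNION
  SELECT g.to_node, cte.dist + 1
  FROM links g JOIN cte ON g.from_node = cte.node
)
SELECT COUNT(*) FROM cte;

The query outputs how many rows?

Base: (n30, dist=0).
Iteration 1: edges from {n30} -> (n12, dist=1), (n24, dist=1).
Iteration 2: edges from {n12,n24} -> (n25, dist=2).
Iteration 3: edges from {n25} -> (n12, dist=3).
Iteration 4: no outgoing edges from {n12}; recursion stops.
Total rows emitted: 5.

5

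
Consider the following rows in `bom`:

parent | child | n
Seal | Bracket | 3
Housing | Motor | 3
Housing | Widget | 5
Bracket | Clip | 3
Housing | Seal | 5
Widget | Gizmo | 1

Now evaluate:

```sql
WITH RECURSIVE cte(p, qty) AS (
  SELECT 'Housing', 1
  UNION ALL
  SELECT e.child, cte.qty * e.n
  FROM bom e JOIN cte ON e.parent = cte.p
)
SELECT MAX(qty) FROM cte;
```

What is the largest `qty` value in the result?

45

Base: (Housing, qty=1).
Iteration 1: components of {Housing} -> Motor = 1*3 = 3, Seal = 1*5 = 5, Widget = 1*5 = 5.
Iteration 2: components of {Motor,Seal,Widget} -> Bracket = 5*3 = 15, Gizmo = 5*1 = 5.
Iteration 3: components of {Bracket,Gizmo} -> Clip = 15*3 = 45.
Iteration 4: no further components; recursion stops.
qty values: 1, 3, 5, 5, 15, 5, 45; the maximum is 45.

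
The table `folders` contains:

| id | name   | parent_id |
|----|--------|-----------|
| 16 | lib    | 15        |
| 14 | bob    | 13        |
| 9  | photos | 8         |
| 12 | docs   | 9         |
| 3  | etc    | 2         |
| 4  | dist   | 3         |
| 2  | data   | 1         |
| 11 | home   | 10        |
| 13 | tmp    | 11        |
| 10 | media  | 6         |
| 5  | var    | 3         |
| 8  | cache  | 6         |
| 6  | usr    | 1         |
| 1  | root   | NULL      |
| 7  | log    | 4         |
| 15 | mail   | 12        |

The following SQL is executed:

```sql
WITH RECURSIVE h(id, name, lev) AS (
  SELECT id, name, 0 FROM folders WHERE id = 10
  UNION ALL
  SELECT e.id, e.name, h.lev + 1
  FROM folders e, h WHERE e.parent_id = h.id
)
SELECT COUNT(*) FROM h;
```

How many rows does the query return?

4

Base: id=10 (media) at lev 0.
Iteration 1: rows with parent_id in {10} -> home (id 11, lev 1).
Iteration 2: rows with parent_id in {11} -> tmp (id 13, lev 2).
Iteration 3: rows with parent_id in {13} -> bob (id 14, lev 3).
Iteration 4: no rows with parent_id in {14}; recursion stops.
Total rows emitted: 4.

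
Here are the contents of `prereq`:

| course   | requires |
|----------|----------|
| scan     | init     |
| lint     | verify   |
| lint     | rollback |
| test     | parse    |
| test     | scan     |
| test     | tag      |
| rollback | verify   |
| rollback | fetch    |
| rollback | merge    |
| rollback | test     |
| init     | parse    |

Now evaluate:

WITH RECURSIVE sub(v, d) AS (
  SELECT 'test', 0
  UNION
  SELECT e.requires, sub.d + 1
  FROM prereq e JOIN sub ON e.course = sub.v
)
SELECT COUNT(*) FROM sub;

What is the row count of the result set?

6

Base: (test, d=0).
Iteration 1: edges from {test} -> (parse, d=1), (scan, d=1), (tag, d=1).
Iteration 2: edges from {parse,scan,tag} -> (init, d=2).
Iteration 3: edges from {init} -> (parse, d=3).
Iteration 4: no outgoing edges from {parse}; recursion stops.
Total rows emitted: 6.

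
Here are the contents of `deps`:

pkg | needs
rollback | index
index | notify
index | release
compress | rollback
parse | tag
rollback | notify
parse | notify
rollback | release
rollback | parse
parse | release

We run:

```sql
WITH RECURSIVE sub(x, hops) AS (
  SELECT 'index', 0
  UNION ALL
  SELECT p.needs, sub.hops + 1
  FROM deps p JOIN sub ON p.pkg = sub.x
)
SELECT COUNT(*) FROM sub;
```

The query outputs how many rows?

3

Base: (index, hops=0).
Iteration 1: edges from {index} -> (notify, hops=1), (release, hops=1).
Iteration 2: no outgoing edges from {notify,release}; recursion stops.
Total rows emitted: 3.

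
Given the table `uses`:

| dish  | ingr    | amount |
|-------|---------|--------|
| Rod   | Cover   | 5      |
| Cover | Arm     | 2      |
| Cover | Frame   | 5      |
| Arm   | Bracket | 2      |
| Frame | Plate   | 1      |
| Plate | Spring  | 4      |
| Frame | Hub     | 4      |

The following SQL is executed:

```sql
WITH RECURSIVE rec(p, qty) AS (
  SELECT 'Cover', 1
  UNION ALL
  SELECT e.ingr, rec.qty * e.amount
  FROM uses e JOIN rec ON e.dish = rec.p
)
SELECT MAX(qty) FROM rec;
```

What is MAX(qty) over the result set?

Base: (Cover, qty=1).
Iteration 1: components of {Cover} -> Arm = 1*2 = 2, Frame = 1*5 = 5.
Iteration 2: components of {Arm,Frame} -> Bracket = 2*2 = 4, Hub = 5*4 = 20, Plate = 5*1 = 5.
Iteration 3: components of {Bracket,Hub,Plate} -> Spring = 5*4 = 20.
Iteration 4: no further components; recursion stops.
qty values: 1, 2, 5, 4, 5, 20, 20; the maximum is 20.

20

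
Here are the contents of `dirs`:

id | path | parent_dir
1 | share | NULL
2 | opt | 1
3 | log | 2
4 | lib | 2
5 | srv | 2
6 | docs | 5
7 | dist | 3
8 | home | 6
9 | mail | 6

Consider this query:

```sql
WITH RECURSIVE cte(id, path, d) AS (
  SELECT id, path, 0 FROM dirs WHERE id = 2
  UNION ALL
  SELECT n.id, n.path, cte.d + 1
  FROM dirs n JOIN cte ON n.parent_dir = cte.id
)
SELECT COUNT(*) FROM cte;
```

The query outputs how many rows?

8

Base: id=2 (opt) at d 0.
Iteration 1: rows with parent_dir in {2} -> log (id 3, d 1), lib (id 4, d 1), srv (id 5, d 1).
Iteration 2: rows with parent_dir in {3,4,5} -> docs (id 6, d 2), dist (id 7, d 2).
Iteration 3: rows with parent_dir in {6,7} -> home (id 8, d 3), mail (id 9, d 3).
Iteration 4: no rows with parent_dir in {8,9}; recursion stops.
Total rows emitted: 8.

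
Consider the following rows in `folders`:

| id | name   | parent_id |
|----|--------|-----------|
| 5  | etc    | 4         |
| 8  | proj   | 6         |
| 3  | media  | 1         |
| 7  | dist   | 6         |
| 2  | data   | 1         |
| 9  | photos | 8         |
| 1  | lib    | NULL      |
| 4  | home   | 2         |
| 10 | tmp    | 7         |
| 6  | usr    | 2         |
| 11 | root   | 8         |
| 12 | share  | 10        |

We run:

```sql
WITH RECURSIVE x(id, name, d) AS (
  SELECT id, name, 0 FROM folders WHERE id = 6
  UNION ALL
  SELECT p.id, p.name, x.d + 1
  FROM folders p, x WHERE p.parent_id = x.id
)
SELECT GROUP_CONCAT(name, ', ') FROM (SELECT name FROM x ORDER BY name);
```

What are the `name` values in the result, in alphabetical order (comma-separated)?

Base: id=6 (usr) at d 0.
Iteration 1: rows with parent_id in {6} -> dist (id 7, d 1), proj (id 8, d 1).
Iteration 2: rows with parent_id in {7,8} -> photos (id 9, d 2), tmp (id 10, d 2), root (id 11, d 2).
Iteration 3: rows with parent_id in {9,10,11} -> share (id 12, d 3).
Iteration 4: no rows with parent_id in {12}; recursion stops.

dist, photos, proj, root, share, tmp, usr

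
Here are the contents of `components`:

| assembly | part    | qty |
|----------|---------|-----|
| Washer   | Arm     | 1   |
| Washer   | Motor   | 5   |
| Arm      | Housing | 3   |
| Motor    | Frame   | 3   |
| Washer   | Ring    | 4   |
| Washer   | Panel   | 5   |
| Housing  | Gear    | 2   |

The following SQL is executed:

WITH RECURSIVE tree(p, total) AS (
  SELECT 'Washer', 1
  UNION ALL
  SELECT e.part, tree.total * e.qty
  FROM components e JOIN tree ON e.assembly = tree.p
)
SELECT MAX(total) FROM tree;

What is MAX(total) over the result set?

15

Base: (Washer, total=1).
Iteration 1: components of {Washer} -> Arm = 1*1 = 1, Motor = 1*5 = 5, Panel = 1*5 = 5, Ring = 1*4 = 4.
Iteration 2: components of {Arm,Motor,Panel,Ring} -> Frame = 5*3 = 15, Housing = 1*3 = 3.
Iteration 3: components of {Frame,Housing} -> Gear = 3*2 = 6.
Iteration 4: no further components; recursion stops.
total values: 1, 1, 5, 5, 4, 3, 15, 6; the maximum is 15.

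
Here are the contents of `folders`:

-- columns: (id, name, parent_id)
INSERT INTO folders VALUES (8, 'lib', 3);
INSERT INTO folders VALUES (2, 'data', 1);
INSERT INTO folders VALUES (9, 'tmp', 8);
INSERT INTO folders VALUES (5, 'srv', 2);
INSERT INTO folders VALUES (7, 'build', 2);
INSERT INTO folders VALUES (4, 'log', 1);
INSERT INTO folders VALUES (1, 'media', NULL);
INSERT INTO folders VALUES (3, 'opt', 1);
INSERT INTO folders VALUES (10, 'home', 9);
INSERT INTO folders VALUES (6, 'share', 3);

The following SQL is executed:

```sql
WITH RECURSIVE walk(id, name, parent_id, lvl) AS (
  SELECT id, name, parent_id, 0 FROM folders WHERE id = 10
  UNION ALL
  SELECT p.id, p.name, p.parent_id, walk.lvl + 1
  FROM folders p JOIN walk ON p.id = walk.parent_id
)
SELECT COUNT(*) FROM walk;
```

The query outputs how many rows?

5

Base: id=10 (home), parent_id=9, lvl 0.
Iteration 1: join on id=9 -> tmp (id 9, parent_id=8, lvl 1).
Iteration 2: join on id=8 -> lib (id 8, parent_id=3, lvl 2).
Iteration 3: join on id=3 -> opt (id 3, parent_id=1, lvl 3).
Iteration 4: join on id=1 -> media (id 1, parent_id=NULL, lvl 4).
Iteration 5: parent_id is NULL; no match; recursion stops.
Total rows emitted: 5.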